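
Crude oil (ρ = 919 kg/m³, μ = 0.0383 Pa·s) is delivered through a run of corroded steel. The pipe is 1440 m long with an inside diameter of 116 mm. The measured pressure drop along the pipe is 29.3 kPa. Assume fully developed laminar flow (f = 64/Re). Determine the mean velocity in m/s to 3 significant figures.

V ≈ 0.223 m/s

For laminar flow, f = 64/Re with Re = ρVD/μ, so Darcy-Weisbach reduces to ΔP = 32μLV/D². Solving for V: V = ΔP·D²/(32μL) = 2.93e+04·(0.116)²/(32·0.0383·1440) = 0.2234 m/s.
Check: Re = ρVD/μ = 919·0.2234·0.116/0.0383 = 621.8 < 2300, so the laminar assumption holds.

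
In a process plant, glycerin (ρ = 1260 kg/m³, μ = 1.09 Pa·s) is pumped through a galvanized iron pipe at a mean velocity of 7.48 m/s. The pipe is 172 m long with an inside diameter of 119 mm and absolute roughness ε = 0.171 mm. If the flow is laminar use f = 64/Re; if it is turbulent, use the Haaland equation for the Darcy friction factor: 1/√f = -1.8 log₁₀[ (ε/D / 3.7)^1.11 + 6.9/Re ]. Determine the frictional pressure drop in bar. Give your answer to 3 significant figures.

Reynolds number Re = ρVD/μ = 1260 · 7.48 · 0.119 / 1.09 = 1029.
Re < 2300 → laminar flow, so f = 64/Re = 64/1029 = 0.0622 (the turbulent correlation is not needed).
Darcy-Weisbach: ΔP = f(L/D)(ρV²/2) = 0.0622·(172/0.119)·(1260·7.48²/2) = 0.0622·1445·3.525e+04 = 3.169e+06 Pa.
ΔP = 3.169e+06 Pa = 31.7 bar.

ΔP ≈ 31.7 bar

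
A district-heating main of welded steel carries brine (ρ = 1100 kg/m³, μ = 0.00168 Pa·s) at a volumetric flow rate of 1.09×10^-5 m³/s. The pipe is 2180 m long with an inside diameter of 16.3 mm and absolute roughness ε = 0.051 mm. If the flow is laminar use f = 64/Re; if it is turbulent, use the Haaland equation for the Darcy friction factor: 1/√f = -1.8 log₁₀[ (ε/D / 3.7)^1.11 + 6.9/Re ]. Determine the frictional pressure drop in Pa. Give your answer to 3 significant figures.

ΔP ≈ 23000 Pa

Cross-sectional area A = πD²/4 = π(0.0163)²/4 = 0.0002087 m²; mean velocity V = Q/A = 1.09e-05/0.0002087 = 0.05223 m/s.
Reynolds number Re = ρVD/μ = 1100 · 0.05223 · 0.0163 / 0.00168 = 557.5.
Re < 2300 → laminar flow, so f = 64/Re = 64/557.5 = 0.1148 (the turbulent correlation is not needed).
Darcy-Weisbach: ΔP = f(L/D)(ρV²/2) = 0.1148·(2180/0.0163)·(1100·0.05223²/2) = 0.1148·1.337e+05·1.501 = 2.304e+04 Pa.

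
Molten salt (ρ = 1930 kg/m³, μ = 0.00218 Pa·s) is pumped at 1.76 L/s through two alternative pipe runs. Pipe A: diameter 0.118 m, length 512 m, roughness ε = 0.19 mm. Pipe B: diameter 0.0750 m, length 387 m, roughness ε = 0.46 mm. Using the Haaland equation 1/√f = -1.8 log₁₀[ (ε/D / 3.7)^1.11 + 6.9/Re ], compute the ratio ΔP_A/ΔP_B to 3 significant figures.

ΔP_A/ΔP_B ≈ 0.116

Pipe A: V = Q/A = 0.00176/0.01094 = 0.1609 m/s; Re = 1.681e+04; ε/D = 0.00161; Haaland → f = 0.02968; ΔP_A = f(L/D)(ρV²/2) = 3219 Pa.
Pipe B: V = Q/A = 0.00176/0.004418 = 0.3984 m/s; Re = 2.645e+04; ε/D = 0.00613; Haaland → f = 0.03508; ΔP_B = f(L/D)(ρV²/2) = 2.772e+04 Pa.
ΔP_A/ΔP_B = 3219/2.772e+04 = 0.116.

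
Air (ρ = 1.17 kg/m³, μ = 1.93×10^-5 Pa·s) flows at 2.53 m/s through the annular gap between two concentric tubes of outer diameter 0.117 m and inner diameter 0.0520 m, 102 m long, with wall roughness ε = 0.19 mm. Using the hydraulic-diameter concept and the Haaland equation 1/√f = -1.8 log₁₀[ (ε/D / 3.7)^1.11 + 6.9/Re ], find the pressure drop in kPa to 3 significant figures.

ΔP ≈ 0.205 kPa

Hydraulic diameter D_h = 4A/P = D_o - D_i = 0.117 - 0.052 = 0.065 m.
Re = ρVD_h/μ = 1.17·2.53·0.065/1.93e-05 = 9969.
ε/D_h = 0.00019/0.065 = 0.00292; Haaland gives 1/√f = -1.8 log₁₀[0.00036+0.000692] = 5.36, so f = 0.0348.
ΔP = f(L/D_h)(ρV²/2) = 0.0348·102/0.065·3.745 = 204.5 Pa.
ΔP = 0.205 kPa.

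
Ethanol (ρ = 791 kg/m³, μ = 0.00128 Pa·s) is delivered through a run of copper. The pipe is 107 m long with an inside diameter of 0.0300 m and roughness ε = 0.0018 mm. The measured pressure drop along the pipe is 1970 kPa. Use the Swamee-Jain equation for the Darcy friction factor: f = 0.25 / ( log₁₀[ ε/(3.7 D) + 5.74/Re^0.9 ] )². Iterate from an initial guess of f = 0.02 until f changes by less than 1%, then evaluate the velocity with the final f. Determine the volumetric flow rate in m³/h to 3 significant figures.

Q ≈ 23.4 m³/h

Rearranging Darcy-Weisbach: V = √(2·ΔP·D/(f·L·ρ)). With ε/D = 1.8e-06/0.03 = 6e-05, iterate starting from f = 0.02:
  f = 0.02 → V = √(2·1.97e+06·0.03/(0.02·107·791)) = 8.356 m/s; Re = ρVD/μ = 1.549e+05; f → 0.0168
  f = 0.0168 → V = 9.119 m/s; Re = 1.691e+05; f → 0.01654
  f = 0.01654 → V = 9.19 m/s; Re = 1.704e+05; f → 0.01651
Converged (Δf/f < 1%). With the final f = 0.01651: V = √(2·1.97e+06·0.03/(0.01651·107·791)) = 9.196 m/s.
Q = V·A = 9.196·(π/4·0.03²) = 0.0065 m³/s = 23.4 m³/h.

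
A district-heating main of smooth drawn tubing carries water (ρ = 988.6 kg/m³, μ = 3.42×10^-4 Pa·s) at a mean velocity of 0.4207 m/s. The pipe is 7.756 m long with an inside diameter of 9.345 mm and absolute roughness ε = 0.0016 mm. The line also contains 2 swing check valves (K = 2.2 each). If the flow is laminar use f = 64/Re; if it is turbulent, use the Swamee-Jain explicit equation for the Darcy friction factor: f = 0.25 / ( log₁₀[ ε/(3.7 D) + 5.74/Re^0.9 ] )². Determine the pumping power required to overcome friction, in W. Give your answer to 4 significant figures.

Reynolds number Re = ρVD/μ = 988.6 · 0.4207 · 0.009345 / 0.000342 = 1.136e+04.
Re > 4000 → turbulent. Relative roughness ε/D = 1.6e-06/0.009345 = 0.000171. Swamee-Jain: f = 0.25/(log₁₀[0.000171/3.7 + 5.74/1.136e+04^0.9])² = 0.25/(log₁₀[4.63e-05 + 0.00129])² = 0.25/(-2.876)² = 0.03023.
Total minor-loss coefficient ΣK = 2·2.2 = 4.4.
ΔP = [f·L/D + ΣK]·(ρV²/2) = [0.03023·7.756/0.009345 + 4.4]·(988.6·0.4207²/2) = [25.09 + 4.4]·87.49 = 2580 Pa.
Q = V·A = 0.4207·6.859e-05 = 2.885e-05 m³/s.
Pumping power P = QΔP = 2.885e-05·2580 = 0.074445 W = 0.07445 W.

P ≈ 0.07445 W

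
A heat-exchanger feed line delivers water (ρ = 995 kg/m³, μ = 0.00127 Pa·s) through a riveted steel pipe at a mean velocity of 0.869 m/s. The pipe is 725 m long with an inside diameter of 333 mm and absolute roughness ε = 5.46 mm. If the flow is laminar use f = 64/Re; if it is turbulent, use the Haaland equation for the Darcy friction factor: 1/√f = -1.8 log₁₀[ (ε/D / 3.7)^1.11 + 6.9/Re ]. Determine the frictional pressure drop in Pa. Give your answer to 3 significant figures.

ΔP ≈ 37100 Pa

Reynolds number Re = ρVD/μ = 995 · 0.869 · 0.333 / 0.00127 = 2.267e+05.
Re > 4000 → turbulent. Relative roughness ε/D = 0.00546/0.333 = 0.0164. Haaland: 1/√f = -1.8 log₁₀[(0.0164/3.7)^1.11 + 6.9/2.267e+05] = -1.8 log₁₀[0.00244 + 3.04e-05] = 4.693, so f = 0.04541.
Darcy-Weisbach: ΔP = f(L/D)(ρV²/2) = 0.04541·(725/0.333)·(995·0.869²/2) = 0.04541·2177·375.7 = 3.715e+04 Pa.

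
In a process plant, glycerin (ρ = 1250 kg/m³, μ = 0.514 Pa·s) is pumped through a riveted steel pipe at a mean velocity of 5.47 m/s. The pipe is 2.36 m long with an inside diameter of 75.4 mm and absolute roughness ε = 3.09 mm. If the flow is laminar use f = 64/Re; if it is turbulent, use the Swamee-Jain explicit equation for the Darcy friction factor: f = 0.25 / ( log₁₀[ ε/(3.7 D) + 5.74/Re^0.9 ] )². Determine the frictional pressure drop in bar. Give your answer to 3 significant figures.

ΔP ≈ 0.373 bar

Reynolds number Re = ρVD/μ = 1250 · 5.47 · 0.0754 / 0.514 = 1003.
Re < 2300 → laminar flow, so f = 64/Re = 64/1003 = 0.06381 (the turbulent correlation is not needed).
Darcy-Weisbach: ΔP = f(L/D)(ρV²/2) = 0.06381·(2.36/0.0754)·(1250·5.47²/2) = 0.06381·31.3·1.87e+04 = 3.735e+04 Pa.
ΔP = 3.735e+04 Pa = 0.373 bar.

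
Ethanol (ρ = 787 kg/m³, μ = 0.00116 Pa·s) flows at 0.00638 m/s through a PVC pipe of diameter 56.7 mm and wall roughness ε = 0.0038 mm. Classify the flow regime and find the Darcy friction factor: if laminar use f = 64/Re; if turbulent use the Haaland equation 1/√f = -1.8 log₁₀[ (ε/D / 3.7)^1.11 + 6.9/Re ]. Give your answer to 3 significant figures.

f ≈ 0.261

Re = ρVD/μ = 787·0.00638·0.0567/0.00116 = 245.4.
Re < 2300 → laminar, so f = 64/Re = 0.2608 (roughness is irrelevant in laminar flow).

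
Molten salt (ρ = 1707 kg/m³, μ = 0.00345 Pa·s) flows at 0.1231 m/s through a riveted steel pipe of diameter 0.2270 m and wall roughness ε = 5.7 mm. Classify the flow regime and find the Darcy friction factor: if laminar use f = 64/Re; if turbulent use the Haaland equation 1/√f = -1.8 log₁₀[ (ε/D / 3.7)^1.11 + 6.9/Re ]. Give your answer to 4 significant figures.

Re = ρVD/μ = 1707·0.1231·0.227/0.00345 = 1.383e+04.
Re > 4000 → turbulent. ε/D = 0.0057/0.227 = 0.0251; Haaland: 1/√f = -1.8 log₁₀[0.00392 + 0.000499] = 4.239, so f = 0.05566.

f ≈ 0.05566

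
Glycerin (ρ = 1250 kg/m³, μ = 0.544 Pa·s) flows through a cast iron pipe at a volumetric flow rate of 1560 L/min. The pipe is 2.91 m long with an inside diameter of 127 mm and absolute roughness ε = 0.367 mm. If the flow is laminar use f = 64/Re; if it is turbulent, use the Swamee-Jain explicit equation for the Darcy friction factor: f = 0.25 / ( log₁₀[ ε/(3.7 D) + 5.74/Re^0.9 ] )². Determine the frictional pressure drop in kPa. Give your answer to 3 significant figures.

Q = 1560 L/min = 1560/60000 = 0.026 m³/s.
Cross-sectional area A = πD²/4 = π(0.127)²/4 = 0.01267 m²; mean velocity V = Q/A = 0.026/0.01267 = 2.052 m/s.
Reynolds number Re = ρVD/μ = 1250 · 2.052 · 0.127 / 0.544 = 599.
Re < 2300 → laminar flow, so f = 64/Re = 64/599 = 0.1069 (the turbulent correlation is not needed).
Darcy-Weisbach: ΔP = f(L/D)(ρV²/2) = 0.1069·(2.91/0.127)·(1250·2.052²/2) = 0.1069·22.91·2633 = 6446 Pa.
ΔP = 6446 Pa = 6.45 kPa.

ΔP ≈ 6.45 kPa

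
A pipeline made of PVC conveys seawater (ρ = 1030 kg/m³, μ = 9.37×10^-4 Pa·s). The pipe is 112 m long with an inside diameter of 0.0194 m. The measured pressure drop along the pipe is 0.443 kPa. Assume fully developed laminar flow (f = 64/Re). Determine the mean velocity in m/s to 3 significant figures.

For laminar flow, f = 64/Re with Re = ρVD/μ, so Darcy-Weisbach reduces to ΔP = 32μLV/D². Solving for V: V = ΔP·D²/(32μL) = 443·(0.0194)²/(32·0.000937·112) = 0.04965 m/s.
Check: Re = ρVD/μ = 1030·0.04965·0.0194/0.000937 = 1059 < 2300, so the laminar assumption holds.

V ≈ 0.0496 m/s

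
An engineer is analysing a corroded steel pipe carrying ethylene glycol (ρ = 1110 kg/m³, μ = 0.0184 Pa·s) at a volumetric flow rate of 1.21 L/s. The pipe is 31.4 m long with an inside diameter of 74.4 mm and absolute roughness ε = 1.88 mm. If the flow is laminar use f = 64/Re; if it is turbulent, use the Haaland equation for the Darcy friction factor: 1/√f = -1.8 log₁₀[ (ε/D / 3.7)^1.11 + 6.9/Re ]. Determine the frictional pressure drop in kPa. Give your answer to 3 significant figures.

Q = 1.21 L/s = 1.21/1000 = 0.00121 m³/s.
Cross-sectional area A = πD²/4 = π(0.0744)²/4 = 0.004347 m²; mean velocity V = Q/A = 0.00121/0.004347 = 0.2783 m/s.
Reynolds number Re = ρVD/μ = 1110 · 0.2783 · 0.0744 / 0.0184 = 1249.
Re < 2300 → laminar flow, so f = 64/Re = 64/1249 = 0.05123 (the turbulent correlation is not needed).
Darcy-Weisbach: ΔP = f(L/D)(ρV²/2) = 0.05123·(31.4/0.0744)·(1110·0.2783²/2) = 0.05123·422·42.99 = 929.6 Pa.
ΔP = 929.6 Pa = 0.930 kPa.

ΔP ≈ 0.930 kPa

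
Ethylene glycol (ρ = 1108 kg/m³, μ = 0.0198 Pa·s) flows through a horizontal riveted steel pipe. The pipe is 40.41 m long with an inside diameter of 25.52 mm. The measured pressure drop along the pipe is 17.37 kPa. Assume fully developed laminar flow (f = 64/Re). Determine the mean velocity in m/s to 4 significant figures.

For laminar flow, f = 64/Re with Re = ρVD/μ, so Darcy-Weisbach reduces to ΔP = 32μLV/D². Solving for V: V = ΔP·D²/(32μL) = 1.737e+04·(0.02552)²/(32·0.0198·40.41) = 0.4418 m/s.
Check: Re = ρVD/μ = 1108·0.4418·0.02552/0.0198 = 631 < 2300, so the laminar assumption holds.

V ≈ 0.4418 m/s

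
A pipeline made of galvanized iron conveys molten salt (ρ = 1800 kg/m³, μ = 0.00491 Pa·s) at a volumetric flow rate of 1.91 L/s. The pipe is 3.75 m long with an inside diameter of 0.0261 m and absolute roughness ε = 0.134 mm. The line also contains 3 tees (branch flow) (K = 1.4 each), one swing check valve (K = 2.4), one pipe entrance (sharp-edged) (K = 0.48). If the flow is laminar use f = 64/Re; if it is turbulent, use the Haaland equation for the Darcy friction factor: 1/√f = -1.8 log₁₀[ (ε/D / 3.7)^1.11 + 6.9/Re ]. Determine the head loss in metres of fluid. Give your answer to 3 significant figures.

h_f ≈ 7.68 m

Q = 1.91 L/s = 1.91/1000 = 0.00191 m³/s.
Cross-sectional area A = πD²/4 = π(0.0261)²/4 = 0.000535 m²; mean velocity V = Q/A = 0.00191/0.000535 = 3.57 m/s.
Reynolds number Re = ρVD/μ = 1800 · 3.57 · 0.0261 / 0.00491 = 3.416e+04.
Re > 4000 → turbulent. Relative roughness ε/D = 0.000134/0.0261 = 0.00513. Haaland: 1/√f = -1.8 log₁₀[(0.00513/3.7)^1.11 + 6.9/3.416e+04] = -1.8 log₁₀[0.000673 + 0.000202] = 5.505, so f = 0.033.
Total minor-loss coefficient ΣK = 3·1.4 + 1·2.4 + 1·0.48 = 7.08.
ΔP = [f·L/D + ΣK]·(ρV²/2) = [0.033·3.75/0.0261 + 7.08]·(1800·3.57²/2) = [4.742 + 7.08]·1.147e+04 = 1.356e+05 Pa.
Head loss h_f = ΔP/(ρg) = 1.356e+05/(1800·9.81) = 7.68 m.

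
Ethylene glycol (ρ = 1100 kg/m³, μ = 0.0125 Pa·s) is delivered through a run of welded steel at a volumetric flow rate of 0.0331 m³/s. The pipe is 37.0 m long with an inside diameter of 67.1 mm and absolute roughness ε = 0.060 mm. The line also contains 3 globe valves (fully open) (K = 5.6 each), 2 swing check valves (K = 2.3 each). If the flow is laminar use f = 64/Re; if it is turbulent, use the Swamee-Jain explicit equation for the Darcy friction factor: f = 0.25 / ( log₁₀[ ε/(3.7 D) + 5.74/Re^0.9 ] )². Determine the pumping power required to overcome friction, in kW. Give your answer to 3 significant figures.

P ≈ 54.8 kW

Cross-sectional area A = πD²/4 = π(0.0671)²/4 = 0.003536 m²; mean velocity V = Q/A = 0.0331/0.003536 = 9.36 m/s.
Reynolds number Re = ρVD/μ = 1100 · 9.36 · 0.0671 / 0.0125 = 5.527e+04.
Re > 4000 → turbulent. Relative roughness ε/D = 6e-05/0.0671 = 0.000894. Swamee-Jain: f = 0.25/(log₁₀[0.000894/3.7 + 5.74/5.527e+04^0.9])² = 0.25/(log₁₀[0.000242 + 0.00031])² = 0.25/(-3.259)² = 0.02354.
Total minor-loss coefficient ΣK = 3·5.6 + 2·2.3 = 21.4.
ΔP = [f·L/D + ΣK]·(ρV²/2) = [0.02354·37/0.0671 + 21.4]·(1100·9.36²/2) = [12.98 + 21.4]·4.819e+04 = 1.657e+06 Pa.
Pumping power P = QΔP = 0.0331·1.657e+06 = 54840 W = 54.8 kW.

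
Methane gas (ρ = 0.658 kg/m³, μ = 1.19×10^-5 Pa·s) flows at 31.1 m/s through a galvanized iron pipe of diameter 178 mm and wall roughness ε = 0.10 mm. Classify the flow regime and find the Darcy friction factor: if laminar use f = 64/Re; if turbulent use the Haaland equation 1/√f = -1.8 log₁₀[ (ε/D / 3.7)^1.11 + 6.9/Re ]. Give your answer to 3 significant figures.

f ≈ 0.0184

Re = ρVD/μ = 0.658·31.1·0.178/1.19e-05 = 3.061e+05.
Re > 4000 → turbulent. ε/D = 0.0001/0.178 = 0.000562; Haaland: 1/√f = -1.8 log₁₀[5.77e-05 + 2.25e-05] = 7.372, so f = 0.0184.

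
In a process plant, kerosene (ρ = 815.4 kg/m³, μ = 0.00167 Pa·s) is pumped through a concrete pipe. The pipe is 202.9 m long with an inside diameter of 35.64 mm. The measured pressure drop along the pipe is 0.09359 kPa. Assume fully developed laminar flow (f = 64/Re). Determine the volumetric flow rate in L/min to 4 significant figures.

Q ≈ 0.6563 L/min

For laminar flow, f = 64/Re with Re = ρVD/μ, so Darcy-Weisbach reduces to ΔP = 32μLV/D². Solving for V: V = ΔP·D²/(32μL) = 93.59·(0.03564)²/(32·0.00167·202.9) = 0.01096 m/s.
Check: Re = ρVD/μ = 815.4·0.01096·0.03564/0.00167 = 190.8 < 2300, so the laminar assumption holds.
Q = V·A = 0.01096·(π/4·0.03564²) = 1.094e-05 m³/s = 0.6563 L/min.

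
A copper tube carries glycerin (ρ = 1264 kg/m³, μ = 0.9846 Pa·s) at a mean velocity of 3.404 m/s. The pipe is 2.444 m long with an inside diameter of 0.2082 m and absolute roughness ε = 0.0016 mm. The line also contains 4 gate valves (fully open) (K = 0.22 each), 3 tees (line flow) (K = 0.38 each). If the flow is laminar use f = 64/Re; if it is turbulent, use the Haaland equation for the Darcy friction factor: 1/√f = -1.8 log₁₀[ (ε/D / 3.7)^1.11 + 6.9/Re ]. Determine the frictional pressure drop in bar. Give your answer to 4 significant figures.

Reynolds number Re = ρVD/μ = 1264 · 3.404 · 0.2082 / 0.985 = 909.8.
Re < 2300 → laminar flow, so f = 64/Re = 64/909.8 = 0.07034 (the turbulent correlation is not needed).
Total minor-loss coefficient ΣK = 4·0.22 + 3·0.38 = 2.02.
ΔP = [f·L/D + ΣK]·(ρV²/2) = [0.07034·2.444/0.2082 + 2.02]·(1264·3.404²/2) = [0.8257 + 2.02]·7323 = 2.084e+04 Pa.
ΔP = 2.084e+04 Pa = 0.2084 bar.

ΔP ≈ 0.2084 bar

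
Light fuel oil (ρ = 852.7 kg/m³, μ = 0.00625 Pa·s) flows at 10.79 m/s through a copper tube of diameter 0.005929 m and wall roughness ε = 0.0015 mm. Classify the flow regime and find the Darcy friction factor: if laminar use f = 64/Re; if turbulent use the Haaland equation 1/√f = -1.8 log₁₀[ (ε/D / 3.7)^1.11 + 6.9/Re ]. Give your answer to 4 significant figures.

f ≈ 0.03234

Re = ρVD/μ = 852.7·10.79·0.005929/0.00625 = 8728.
Re > 4000 → turbulent. ε/D = 1.5e-06/0.005929 = 0.000253; Haaland: 1/√f = -1.8 log₁₀[2.38e-05 + 0.000791] = 5.561, so f = 0.03234.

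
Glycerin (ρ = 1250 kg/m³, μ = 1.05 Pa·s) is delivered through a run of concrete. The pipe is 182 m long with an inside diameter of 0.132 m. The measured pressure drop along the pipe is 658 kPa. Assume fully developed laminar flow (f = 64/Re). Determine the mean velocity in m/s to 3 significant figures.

V ≈ 1.87 m/s

For laminar flow, f = 64/Re with Re = ρVD/μ, so Darcy-Weisbach reduces to ΔP = 32μLV/D². Solving for V: V = ΔP·D²/(32μL) = 6.58e+05·(0.132)²/(32·1.05·182) = 1.875 m/s.
Check: Re = ρVD/μ = 1250·1.875·0.132/1.05 = 294.6 < 2300, so the laminar assumption holds.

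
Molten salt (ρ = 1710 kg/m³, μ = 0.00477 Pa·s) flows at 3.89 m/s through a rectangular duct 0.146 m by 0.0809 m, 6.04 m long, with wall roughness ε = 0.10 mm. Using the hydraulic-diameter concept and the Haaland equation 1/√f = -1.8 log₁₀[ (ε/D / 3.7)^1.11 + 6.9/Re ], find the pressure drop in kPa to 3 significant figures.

Hydraulic diameter D_h = 4A/P = 4·(0.146·0.0809)/(2·(0.146+0.0809)) = 0.04725/0.4538 = 0.1041 m.
Re = ρVD_h/μ = 1710·3.89·0.1041/0.00477 = 1.452e+05.
ε/D_h = 0.0001/0.1041 = 0.000961; Haaland gives 1/√f = -1.8 log₁₀[0.000105+4.75e-05] = 6.872, so f = 0.02118.
ΔP = f(L/D_h)(ρV²/2) = 0.02118·6.04/0.1041·1.294e+04 = 1.59e+04 Pa.
ΔP = 15.9 kPa.

ΔP ≈ 15.9 kPa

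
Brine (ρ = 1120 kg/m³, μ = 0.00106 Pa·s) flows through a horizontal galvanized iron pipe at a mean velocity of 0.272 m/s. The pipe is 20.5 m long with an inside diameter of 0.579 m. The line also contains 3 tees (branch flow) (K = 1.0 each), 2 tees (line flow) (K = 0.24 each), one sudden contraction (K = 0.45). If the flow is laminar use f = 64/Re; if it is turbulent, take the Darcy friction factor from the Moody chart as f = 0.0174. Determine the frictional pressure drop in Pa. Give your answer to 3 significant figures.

ΔP ≈ 188 Pa

Reynolds number Re = ρVD/μ = 1120 · 0.272 · 0.579 / 0.00106 = 1.664e+05.
Re > 4000 → turbulent; use the Moody-chart value f = 0.0174.
Total minor-loss coefficient ΣK = 3·1 + 2·0.24 + 1·0.45 = 3.93.
ΔP = [f·L/D + ΣK]·(ρV²/2) = [0.0174·20.5/0.579 + 3.93]·(1120·0.272²/2) = [0.6161 + 3.93]·41.43 = 188.3 Pa.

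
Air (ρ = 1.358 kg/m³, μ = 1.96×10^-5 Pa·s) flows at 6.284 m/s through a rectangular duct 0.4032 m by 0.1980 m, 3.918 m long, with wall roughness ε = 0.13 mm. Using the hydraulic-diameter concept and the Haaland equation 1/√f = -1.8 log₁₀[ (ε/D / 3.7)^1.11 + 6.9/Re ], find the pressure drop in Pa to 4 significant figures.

Hydraulic diameter D_h = 4A/P = 4·(0.4032·0.198)/(2·(0.4032+0.198)) = 0.3193/1.202 = 0.2656 m.
Re = ρVD_h/μ = 1.358·6.284·0.2656/1.96e-05 = 1.156e+05.
ε/D_h = 0.00013/0.2656 = 0.000489; Haaland gives 1/√f = -1.8 log₁₀[4.95e-05+5.97e-05] = 7.131, so f = 0.01966.
ΔP = f(L/D_h)(ρV²/2) = 0.01966·3.918/0.2656·26.81 = 7.778 Pa.

ΔP ≈ 7.778 Pa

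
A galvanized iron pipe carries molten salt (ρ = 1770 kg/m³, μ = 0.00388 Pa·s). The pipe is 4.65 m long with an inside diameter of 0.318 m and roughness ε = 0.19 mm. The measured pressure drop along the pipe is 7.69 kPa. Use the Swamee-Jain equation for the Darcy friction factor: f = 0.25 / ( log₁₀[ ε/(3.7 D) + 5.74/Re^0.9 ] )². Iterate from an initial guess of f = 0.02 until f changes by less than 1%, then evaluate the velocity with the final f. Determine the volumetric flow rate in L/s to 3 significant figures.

Rearranging Darcy-Weisbach: V = √(2·ΔP·D/(f·L·ρ)). With ε/D = 0.00019/0.318 = 0.000597, iterate starting from f = 0.02:
  f = 0.02 → V = √(2·7690·0.318/(0.02·4.65·1770)) = 5.451 m/s; Re = ρVD/μ = 7.907e+05; f → 0.01805
  f = 0.01805 → V = 5.738 m/s; Re = 8.324e+05; f → 0.01802
Converged (Δf/f < 1%). With the final f = 0.01802: V = √(2·7690·0.318/(0.01802·4.65·1770)) = 5.743 m/s.
Q = V·A = 5.743·(π/4·0.318²) = 0.4561 m³/s = 456 L/s.

Q ≈ 456 L/s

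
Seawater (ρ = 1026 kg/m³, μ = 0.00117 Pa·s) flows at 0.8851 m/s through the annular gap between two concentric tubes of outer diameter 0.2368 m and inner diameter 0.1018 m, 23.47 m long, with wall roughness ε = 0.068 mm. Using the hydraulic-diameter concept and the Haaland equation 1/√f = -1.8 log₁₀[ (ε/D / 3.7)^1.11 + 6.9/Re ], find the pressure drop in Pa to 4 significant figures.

Hydraulic diameter D_h = 4A/P = D_o - D_i = 0.2368 - 0.1018 = 0.135 m.
Re = ρVD_h/μ = 1026·0.8851·0.135/0.00117 = 1.048e+05.
ε/D_h = 6.8e-05/0.135 = 0.000504; Haaland gives 1/√f = -1.8 log₁₀[5.11e-05+6.59e-05] = 7.077, so f = 0.01996.
ΔP = f(L/D_h)(ρV²/2) = 0.01996·23.47/0.135·401.9 = 1395 Pa.

ΔP ≈ 1395 Pa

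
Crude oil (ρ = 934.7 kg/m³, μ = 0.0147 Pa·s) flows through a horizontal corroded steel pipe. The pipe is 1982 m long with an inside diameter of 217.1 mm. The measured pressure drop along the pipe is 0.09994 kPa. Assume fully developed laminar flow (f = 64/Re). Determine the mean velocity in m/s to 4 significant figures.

For laminar flow, f = 64/Re with Re = ρVD/μ, so Darcy-Weisbach reduces to ΔP = 32μLV/D². Solving for V: V = ΔP·D²/(32μL) = 99.94·(0.2171)²/(32·0.0147·1982) = 0.005052 m/s.
Check: Re = ρVD/μ = 934.7·0.005052·0.2171/0.0147 = 69.74 < 2300, so the laminar assumption holds.

V ≈ 0.005052 m/s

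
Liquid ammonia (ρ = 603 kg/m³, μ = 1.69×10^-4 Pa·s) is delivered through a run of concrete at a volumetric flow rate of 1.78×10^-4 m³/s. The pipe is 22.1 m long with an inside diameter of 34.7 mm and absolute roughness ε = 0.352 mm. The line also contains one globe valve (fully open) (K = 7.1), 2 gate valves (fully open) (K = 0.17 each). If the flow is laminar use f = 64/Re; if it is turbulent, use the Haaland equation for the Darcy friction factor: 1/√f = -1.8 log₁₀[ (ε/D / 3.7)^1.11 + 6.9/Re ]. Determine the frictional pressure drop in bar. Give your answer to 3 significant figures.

ΔP ≈ 0.00355 bar

Cross-sectional area A = πD²/4 = π(0.0347)²/4 = 0.0009457 m²; mean velocity V = Q/A = 0.000178/0.0009457 = 0.1882 m/s.
Reynolds number Re = ρVD/μ = 603 · 0.1882 · 0.0347 / 0.000169 = 2.33e+04.
Re > 4000 → turbulent. Relative roughness ε/D = 0.000352/0.0347 = 0.0101. Haaland: 1/√f = -1.8 log₁₀[(0.0101/3.7)^1.11 + 6.9/2.33e+04] = -1.8 log₁₀[0.00143 + 0.000296] = 4.972, so f = 0.04045.
Total minor-loss coefficient ΣK = 1·7.1 + 2·0.17 = 7.44.
ΔP = [f·L/D + ΣK]·(ρV²/2) = [0.04045·22.1/0.0347 + 7.44]·(603·0.1882²/2) = [25.76 + 7.44]·10.68 = 354.7 Pa.
ΔP = 354.7 Pa = 0.00355 bar.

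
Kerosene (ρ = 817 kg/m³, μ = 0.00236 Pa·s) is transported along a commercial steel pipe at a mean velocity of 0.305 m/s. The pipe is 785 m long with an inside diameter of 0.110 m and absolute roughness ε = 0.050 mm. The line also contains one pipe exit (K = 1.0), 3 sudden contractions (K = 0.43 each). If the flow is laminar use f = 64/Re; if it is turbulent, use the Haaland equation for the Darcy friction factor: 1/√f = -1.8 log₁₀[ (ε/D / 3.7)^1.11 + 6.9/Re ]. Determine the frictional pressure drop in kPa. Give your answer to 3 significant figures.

ΔP ≈ 8.29 kPa

Reynolds number Re = ρVD/μ = 817 · 0.305 · 0.11 / 0.00236 = 1.161e+04.
Re > 4000 → turbulent. Relative roughness ε/D = 5e-05/0.11 = 0.000455. Haaland: 1/√f = -1.8 log₁₀[(0.000455/3.7)^1.11 + 6.9/1.161e+04] = -1.8 log₁₀[4.56e-05 + 0.000594] = 5.749, so f = 0.03025.
Total minor-loss coefficient ΣK = 1·1 + 3·0.43 = 2.29.
ΔP = [f·L/D + ΣK]·(ρV²/2) = [0.03025·785/0.11 + 2.29]·(817·0.305²/2) = [215.9 + 2.29]·38 = 8291 Pa.
ΔP = 8291 Pa = 8.29 kPa.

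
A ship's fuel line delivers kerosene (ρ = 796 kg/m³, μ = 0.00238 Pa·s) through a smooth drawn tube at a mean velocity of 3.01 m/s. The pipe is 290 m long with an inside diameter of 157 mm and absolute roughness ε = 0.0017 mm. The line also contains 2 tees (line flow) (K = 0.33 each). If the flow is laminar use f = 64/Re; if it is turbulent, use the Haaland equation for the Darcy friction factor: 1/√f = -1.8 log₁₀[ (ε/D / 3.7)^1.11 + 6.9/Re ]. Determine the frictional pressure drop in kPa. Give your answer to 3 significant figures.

ΔP ≈ 111 kPa

Reynolds number Re = ρVD/μ = 796 · 3.01 · 0.157 / 0.00238 = 1.581e+05.
Re > 4000 → turbulent. Relative roughness ε/D = 1.7e-06/0.157 = 1.08e-05. Haaland: 1/√f = -1.8 log₁₀[(1.08e-05/3.7)^1.11 + 6.9/1.581e+05] = -1.8 log₁₀[7.21e-07 + 4.37e-05] = 7.835, so f = 0.01629.
Total minor-loss coefficient ΣK = 2·0.33 = 0.66.
ΔP = [f·L/D + ΣK]·(ρV²/2) = [0.01629·290/0.157 + 0.66]·(796·3.01²/2) = [30.09 + 0.66]·3606 = 1.109e+05 Pa.
ΔP = 1.109e+05 Pa = 111 kPa.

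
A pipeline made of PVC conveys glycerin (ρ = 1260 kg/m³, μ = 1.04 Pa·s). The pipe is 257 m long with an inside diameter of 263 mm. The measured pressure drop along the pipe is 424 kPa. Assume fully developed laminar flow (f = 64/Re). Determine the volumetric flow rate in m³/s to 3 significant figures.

For laminar flow, f = 64/Re with Re = ρVD/μ, so Darcy-Weisbach reduces to ΔP = 32μLV/D². Solving for V: V = ΔP·D²/(32μL) = 4.24e+05·(0.263)²/(32·1.04·257) = 3.429 m/s.
Check: Re = ρVD/μ = 1260·3.429·0.263/1.04 = 1093 < 2300, so the laminar assumption holds.
Q = V·A = 3.429·(π/4·0.263²) = 0.1863 m³/s = 0.186 m³/s.

Q ≈ 0.186 m³/s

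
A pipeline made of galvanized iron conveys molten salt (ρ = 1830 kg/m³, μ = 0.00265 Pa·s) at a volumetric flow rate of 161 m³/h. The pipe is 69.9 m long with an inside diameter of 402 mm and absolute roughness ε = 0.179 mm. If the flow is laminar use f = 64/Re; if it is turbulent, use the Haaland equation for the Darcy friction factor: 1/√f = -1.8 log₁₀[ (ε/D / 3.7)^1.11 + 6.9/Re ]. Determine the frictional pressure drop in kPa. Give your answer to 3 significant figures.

ΔP ≈ 0.393 kPa

Q = 161 m³/h = 161/3600 = 0.04472 m³/s.
Cross-sectional area A = πD²/4 = π(0.402)²/4 = 0.1269 m²; mean velocity V = Q/A = 0.04472/0.1269 = 0.3524 m/s.
Reynolds number Re = ρVD/μ = 1830 · 0.3524 · 0.402 / 0.00265 = 9.782e+04.
Re > 4000 → turbulent. Relative roughness ε/D = 0.000179/0.402 = 0.000445. Haaland: 1/√f = -1.8 log₁₀[(0.000445/3.7)^1.11 + 6.9/9.782e+04] = -1.8 log₁₀[4.46e-05 + 7.05e-05] = 7.09, so f = 0.01989.
Darcy-Weisbach: ΔP = f(L/D)(ρV²/2) = 0.01989·(69.9/0.402)·(1830·0.3524²/2) = 0.01989·173.9·113.6 = 393 Pa.
ΔP = 393 Pa = 0.393 kPa.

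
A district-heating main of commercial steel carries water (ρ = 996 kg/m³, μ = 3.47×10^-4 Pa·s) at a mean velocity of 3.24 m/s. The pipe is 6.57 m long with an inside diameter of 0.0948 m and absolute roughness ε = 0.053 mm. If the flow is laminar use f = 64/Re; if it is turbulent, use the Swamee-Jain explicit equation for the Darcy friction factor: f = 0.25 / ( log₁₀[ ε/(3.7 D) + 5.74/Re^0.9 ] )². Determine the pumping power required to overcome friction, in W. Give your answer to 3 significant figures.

Reynolds number Re = ρVD/μ = 996 · 3.24 · 0.0948 / 0.000347 = 8.816e+05.
Re > 4000 → turbulent. Relative roughness ε/D = 5.3e-05/0.0948 = 0.000559. Swamee-Jain: f = 0.25/(log₁₀[0.000559/3.7 + 5.74/8.816e+05^0.9])² = 0.25/(log₁₀[0.000151 + 2.56e-05])² = 0.25/(-3.753)² = 0.01775.
Darcy-Weisbach: ΔP = f(L/D)(ρV²/2) = 0.01775·(6.57/0.0948)·(996·3.24²/2) = 0.01775·69.3·5228 = 6431 Pa.
Q = V·A = 3.24·0.007058 = 0.02287 m³/s.
Pumping power P = QΔP = 0.02287·6431 = 147.1 W = 147 W.

P ≈ 147 W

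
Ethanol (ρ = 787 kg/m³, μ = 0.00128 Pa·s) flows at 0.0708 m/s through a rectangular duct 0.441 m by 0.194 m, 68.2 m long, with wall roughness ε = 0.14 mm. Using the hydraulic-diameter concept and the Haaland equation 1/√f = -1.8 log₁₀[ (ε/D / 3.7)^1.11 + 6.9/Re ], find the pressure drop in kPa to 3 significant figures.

Hydraulic diameter D_h = 4A/P = 4·(0.441·0.194)/(2·(0.441+0.194)) = 0.3422/1.27 = 0.2695 m.
Re = ρVD_h/μ = 787·0.0708·0.2695/0.00128 = 1.173e+04.
ε/D_h = 0.00014/0.2695 = 0.00052; Haaland gives 1/√f = -1.8 log₁₀[5.29e-05+0.000588] = 5.747, so f = 0.03027.
ΔP = f(L/D_h)(ρV²/2) = 0.03027·68.2/0.2695·1.972 = 15.11 Pa.
ΔP = 0.0151 kPa.

ΔP ≈ 0.0151 kPa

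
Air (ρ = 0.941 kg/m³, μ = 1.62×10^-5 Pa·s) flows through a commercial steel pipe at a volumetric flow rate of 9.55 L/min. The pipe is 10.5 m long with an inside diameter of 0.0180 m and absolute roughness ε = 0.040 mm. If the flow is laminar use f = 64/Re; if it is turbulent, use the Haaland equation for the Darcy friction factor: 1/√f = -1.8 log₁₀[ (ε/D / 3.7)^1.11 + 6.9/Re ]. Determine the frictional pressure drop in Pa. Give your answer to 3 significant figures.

Q = 9.55 L/min = 9.55/60000 = 0.0001592 m³/s.
Cross-sectional area A = πD²/4 = π(0.018)²/4 = 0.0002545 m²; mean velocity V = Q/A = 0.0001592/0.0002545 = 0.6255 m/s.
Reynolds number Re = ρVD/μ = 0.941 · 0.6255 · 0.018 / 1.62e-05 = 654.
Re < 2300 → laminar flow, so f = 64/Re = 64/654 = 0.09786 (the turbulent correlation is not needed).
Darcy-Weisbach: ΔP = f(L/D)(ρV²/2) = 0.09786·(10.5/0.018)·(0.941·0.6255²/2) = 0.09786·583.3·0.1841 = 10.51 Pa.

ΔP ≈ 10.5 Pa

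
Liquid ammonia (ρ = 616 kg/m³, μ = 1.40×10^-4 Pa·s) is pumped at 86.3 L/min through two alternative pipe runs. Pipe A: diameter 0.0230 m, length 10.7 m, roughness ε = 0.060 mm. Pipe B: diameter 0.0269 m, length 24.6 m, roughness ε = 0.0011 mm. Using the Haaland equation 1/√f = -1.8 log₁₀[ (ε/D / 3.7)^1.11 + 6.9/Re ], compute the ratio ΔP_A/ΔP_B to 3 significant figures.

ΔP_A/ΔP_B ≈ 1.66

Pipe A: V = Q/A = 0.001438/0.0004155 = 3.462 m/s; Re = 3.503e+05; ε/D = 0.00261; Haaland → f = 0.0256; ΔP_A = f(L/D)(ρV²/2) = 4.396e+04 Pa.
Pipe B: V = Q/A = 0.001438/0.0005683 = 2.531 m/s; Re = 2.996e+05; ε/D = 4.09e-05; Haaland → f = 0.0147; ΔP_B = f(L/D)(ρV²/2) = 2.652e+04 Pa.
ΔP_A/ΔP_B = 4.396e+04/2.652e+04 = 1.66.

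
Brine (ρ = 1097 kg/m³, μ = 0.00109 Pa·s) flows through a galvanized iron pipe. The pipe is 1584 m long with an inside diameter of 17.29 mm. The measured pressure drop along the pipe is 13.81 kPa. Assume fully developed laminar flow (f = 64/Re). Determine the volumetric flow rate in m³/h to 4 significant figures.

Q ≈ 0.06316 m³/h

For laminar flow, f = 64/Re with Re = ρVD/μ, so Darcy-Weisbach reduces to ΔP = 32μLV/D². Solving for V: V = ΔP·D²/(32μL) = 1.381e+04·(0.01729)²/(32·0.00109·1584) = 0.07472 m/s.
Check: Re = ρVD/μ = 1097·0.07472·0.01729/0.00109 = 1300 < 2300, so the laminar assumption holds.
Q = V·A = 0.07472·(π/4·0.01729²) = 1.754e-05 m³/s = 0.06316 m³/h.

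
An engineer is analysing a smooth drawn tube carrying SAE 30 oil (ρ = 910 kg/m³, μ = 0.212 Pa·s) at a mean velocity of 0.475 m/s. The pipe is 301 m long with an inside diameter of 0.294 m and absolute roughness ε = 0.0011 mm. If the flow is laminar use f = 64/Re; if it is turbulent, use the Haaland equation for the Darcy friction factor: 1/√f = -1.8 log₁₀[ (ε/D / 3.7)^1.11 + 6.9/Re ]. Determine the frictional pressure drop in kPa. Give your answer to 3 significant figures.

ΔP ≈ 11.2 kPa

Reynolds number Re = ρVD/μ = 910 · 0.475 · 0.294 / 0.212 = 599.4.
Re < 2300 → laminar flow, so f = 64/Re = 64/599.4 = 0.1068 (the turbulent correlation is not needed).
Darcy-Weisbach: ΔP = f(L/D)(ρV²/2) = 0.1068·(301/0.294)·(910·0.475²/2) = 0.1068·1024·102.7 = 1.122e+04 Pa.
ΔP = 1.122e+04 Pa = 11.2 kPa.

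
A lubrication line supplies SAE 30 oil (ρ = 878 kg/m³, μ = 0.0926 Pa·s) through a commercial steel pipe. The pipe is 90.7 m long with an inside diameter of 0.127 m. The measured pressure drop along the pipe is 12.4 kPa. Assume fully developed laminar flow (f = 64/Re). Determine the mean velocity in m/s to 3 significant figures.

For laminar flow, f = 64/Re with Re = ρVD/μ, so Darcy-Weisbach reduces to ΔP = 32μLV/D². Solving for V: V = ΔP·D²/(32μL) = 1.24e+04·(0.127)²/(32·0.0926·90.7) = 0.7442 m/s.
Check: Re = ρVD/μ = 878·0.7442·0.127/0.0926 = 896.1 < 2300, so the laminar assumption holds.

V ≈ 0.744 m/s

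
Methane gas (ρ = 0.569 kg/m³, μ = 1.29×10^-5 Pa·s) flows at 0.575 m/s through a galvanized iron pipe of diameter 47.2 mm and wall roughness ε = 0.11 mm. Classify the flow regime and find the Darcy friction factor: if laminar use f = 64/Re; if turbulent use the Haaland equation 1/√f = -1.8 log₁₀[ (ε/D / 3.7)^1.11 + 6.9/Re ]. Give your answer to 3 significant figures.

f ≈ 0.0535

Re = ρVD/μ = 0.569·0.575·0.0472/1.29e-05 = 1197.
Re < 2300 → laminar, so f = 64/Re = 0.05346 (roughness is irrelevant in laminar flow).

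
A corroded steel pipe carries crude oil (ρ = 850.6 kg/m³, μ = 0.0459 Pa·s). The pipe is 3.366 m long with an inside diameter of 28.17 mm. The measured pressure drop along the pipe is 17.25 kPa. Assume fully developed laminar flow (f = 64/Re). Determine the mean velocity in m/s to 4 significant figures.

V ≈ 2.769 m/s

For laminar flow, f = 64/Re with Re = ρVD/μ, so Darcy-Weisbach reduces to ΔP = 32μLV/D². Solving for V: V = ΔP·D²/(32μL) = 1.725e+04·(0.02817)²/(32·0.0459·3.366) = 2.769 m/s.
Check: Re = ρVD/μ = 850.6·2.769·0.02817/0.0459 = 1445 < 2300, so the laminar assumption holds.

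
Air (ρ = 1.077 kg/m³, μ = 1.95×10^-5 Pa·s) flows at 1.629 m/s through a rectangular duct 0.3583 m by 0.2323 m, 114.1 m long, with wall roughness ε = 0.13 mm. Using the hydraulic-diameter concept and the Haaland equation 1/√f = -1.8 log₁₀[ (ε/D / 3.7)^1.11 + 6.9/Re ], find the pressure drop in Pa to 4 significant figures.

Hydraulic diameter D_h = 4A/P = 4·(0.3583·0.2323)/(2·(0.3583+0.2323)) = 0.3329/1.181 = 0.2819 m.
Re = ρVD_h/μ = 1.077·1.629·0.2819/1.95e-05 = 2.536e+04.
ε/D_h = 0.00013/0.2819 = 0.000461; Haaland gives 1/√f = -1.8 log₁₀[4.64e-05+0.000272] = 6.294, so f = 0.02524.
ΔP = f(L/D_h)(ρV²/2) = 0.02524·114.1/0.2819·1.429 = 14.6 Pa.

ΔP ≈ 14.60 Pa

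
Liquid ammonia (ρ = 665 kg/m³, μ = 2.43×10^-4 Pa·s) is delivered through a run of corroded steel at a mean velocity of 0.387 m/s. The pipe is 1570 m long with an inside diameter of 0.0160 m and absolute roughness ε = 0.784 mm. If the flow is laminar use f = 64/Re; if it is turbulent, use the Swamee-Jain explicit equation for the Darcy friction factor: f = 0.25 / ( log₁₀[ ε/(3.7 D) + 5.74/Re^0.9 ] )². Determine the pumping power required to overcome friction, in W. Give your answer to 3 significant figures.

Reynolds number Re = ρVD/μ = 665 · 0.387 · 0.016 / 0.000243 = 1.695e+04.
Re > 4000 → turbulent. Relative roughness ε/D = 0.000784/0.016 = 0.049. Swamee-Jain: f = 0.25/(log₁₀[0.049/3.7 + 5.74/1.695e+04^0.9])² = 0.25/(log₁₀[0.0132 + 0.000897])² = 0.25/(-1.85)² = 0.07308.
Darcy-Weisbach: ΔP = f(L/D)(ρV²/2) = 0.07308·(1570/0.016)·(665·0.387²/2) = 0.07308·9.812e+04·49.8 = 3.571e+05 Pa.
Q = V·A = 0.387·0.0002011 = 7.781e-05 m³/s.
Pumping power P = QΔP = 7.781e-05·3.571e+05 = 27.79 W = 27.8 W.

P ≈ 27.8 W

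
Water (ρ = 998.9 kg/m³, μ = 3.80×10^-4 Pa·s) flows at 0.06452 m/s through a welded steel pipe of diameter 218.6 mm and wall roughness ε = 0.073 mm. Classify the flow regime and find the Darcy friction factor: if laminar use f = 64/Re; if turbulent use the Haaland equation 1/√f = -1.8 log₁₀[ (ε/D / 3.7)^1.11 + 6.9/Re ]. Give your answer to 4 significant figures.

f ≈ 0.02303

Re = ρVD/μ = 998.9·0.06452·0.2186/0.00038 = 3.708e+04.
Re > 4000 → turbulent. ε/D = 7.3e-05/0.2186 = 0.000334; Haaland: 1/√f = -1.8 log₁₀[3.24e-05 + 0.000186] = 6.589, so f = 0.02303.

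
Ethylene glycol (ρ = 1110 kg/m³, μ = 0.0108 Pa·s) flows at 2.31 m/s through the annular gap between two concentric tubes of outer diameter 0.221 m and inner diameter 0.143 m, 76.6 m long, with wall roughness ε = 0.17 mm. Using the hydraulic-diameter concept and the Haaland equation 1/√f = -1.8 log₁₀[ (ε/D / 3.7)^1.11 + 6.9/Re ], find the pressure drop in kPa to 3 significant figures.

ΔP ≈ 87.7 kPa

Hydraulic diameter D_h = 4A/P = D_o - D_i = 0.221 - 0.143 = 0.078 m.
Re = ρVD_h/μ = 1110·2.31·0.078/0.0108 = 1.852e+04.
ε/D_h = 0.00017/0.078 = 0.00218; Haaland gives 1/√f = -1.8 log₁₀[0.00026+0.000373] = 5.758, so f = 0.03016.
ΔP = f(L/D_h)(ρV²/2) = 0.03016·76.6/0.078·2962 = 8.772e+04 Pa.
ΔP = 87.7 kPa.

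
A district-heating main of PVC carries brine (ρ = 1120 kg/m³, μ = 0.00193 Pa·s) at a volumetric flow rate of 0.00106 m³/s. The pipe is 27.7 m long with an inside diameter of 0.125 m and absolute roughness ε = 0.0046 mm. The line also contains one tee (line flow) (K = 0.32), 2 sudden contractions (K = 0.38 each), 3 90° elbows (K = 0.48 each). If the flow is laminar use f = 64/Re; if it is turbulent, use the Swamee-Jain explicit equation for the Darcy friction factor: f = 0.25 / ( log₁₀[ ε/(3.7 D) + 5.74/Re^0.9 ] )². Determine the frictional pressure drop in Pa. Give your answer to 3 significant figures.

Cross-sectional area A = πD²/4 = π(0.125)²/4 = 0.01227 m²; mean velocity V = Q/A = 0.00106/0.01227 = 0.08638 m/s.
Reynolds number Re = ρVD/μ = 1120 · 0.08638 · 0.125 / 0.00193 = 6266.
Re > 4000 → turbulent. Relative roughness ε/D = 4.6e-06/0.125 = 3.68e-05. Swamee-Jain: f = 0.25/(log₁₀[3.68e-05/3.7 + 5.74/6266^0.9])² = 0.25/(log₁₀[9.95e-06 + 0.0022])² = 0.25/(-2.656)² = 0.03543.
Total minor-loss coefficient ΣK = 1·0.32 + 2·0.38 + 3·0.48 = 2.52.
ΔP = [f·L/D + ΣK]·(ρV²/2) = [0.03543·27.7/0.125 + 2.52]·(1120·0.08638²/2) = [7.851 + 2.52]·4.178 = 43.33 Pa.

ΔP ≈ 43.3 Pa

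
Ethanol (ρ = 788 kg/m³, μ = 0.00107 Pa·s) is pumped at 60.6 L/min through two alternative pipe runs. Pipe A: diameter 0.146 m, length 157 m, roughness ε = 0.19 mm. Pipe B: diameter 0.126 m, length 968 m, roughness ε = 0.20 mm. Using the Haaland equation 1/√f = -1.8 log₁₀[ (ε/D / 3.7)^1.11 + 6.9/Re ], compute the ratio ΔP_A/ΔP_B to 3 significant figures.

ΔP_A/ΔP_B ≈ 0.0799

Pipe A: V = Q/A = 0.00101/0.01674 = 0.06033 m/s; Re = 6487; ε/D = 0.0013; Haaland → f = 0.03627; ΔP_A = f(L/D)(ρV²/2) = 55.93 Pa.
Pipe B: V = Q/A = 0.00101/0.01247 = 0.081 m/s; Re = 7516; ε/D = 0.00159; Haaland → f = 0.03527; ΔP_B = f(L/D)(ρV²/2) = 700.4 Pa.
ΔP_A/ΔP_B = 55.93/700.4 = 0.0799.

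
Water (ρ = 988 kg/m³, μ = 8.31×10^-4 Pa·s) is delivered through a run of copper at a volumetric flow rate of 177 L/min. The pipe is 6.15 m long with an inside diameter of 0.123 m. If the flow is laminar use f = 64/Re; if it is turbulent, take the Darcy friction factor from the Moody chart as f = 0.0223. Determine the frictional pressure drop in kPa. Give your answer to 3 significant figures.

ΔP ≈ 0.0340 kPa

Q = 177 L/min = 177/60000 = 0.00295 m³/s.
Cross-sectional area A = πD²/4 = π(0.123)²/4 = 0.01188 m²; mean velocity V = Q/A = 0.00295/0.01188 = 0.2483 m/s.
Reynolds number Re = ρVD/μ = 988 · 0.2483 · 0.123 / 0.000831 = 3.631e+04.
Re > 4000 → turbulent; use the Moody-chart value f = 0.0223.
Darcy-Weisbach: ΔP = f(L/D)(ρV²/2) = 0.0223·(6.15/0.123)·(988·0.2483²/2) = 0.0223·50·30.45 = 33.95 Pa.
ΔP = 33.95 Pa = 0.0340 kPa.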